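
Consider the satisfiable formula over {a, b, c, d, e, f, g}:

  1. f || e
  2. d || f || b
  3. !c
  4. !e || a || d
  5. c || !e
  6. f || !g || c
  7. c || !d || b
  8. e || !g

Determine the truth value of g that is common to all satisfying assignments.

Suppose g = true.
From the singleton clause (!c), c = false.
From the singleton clause (!e), e = false.
Now (e) is unsatisfied and unit — conflict.
So every satisfying assignment has g = False.

False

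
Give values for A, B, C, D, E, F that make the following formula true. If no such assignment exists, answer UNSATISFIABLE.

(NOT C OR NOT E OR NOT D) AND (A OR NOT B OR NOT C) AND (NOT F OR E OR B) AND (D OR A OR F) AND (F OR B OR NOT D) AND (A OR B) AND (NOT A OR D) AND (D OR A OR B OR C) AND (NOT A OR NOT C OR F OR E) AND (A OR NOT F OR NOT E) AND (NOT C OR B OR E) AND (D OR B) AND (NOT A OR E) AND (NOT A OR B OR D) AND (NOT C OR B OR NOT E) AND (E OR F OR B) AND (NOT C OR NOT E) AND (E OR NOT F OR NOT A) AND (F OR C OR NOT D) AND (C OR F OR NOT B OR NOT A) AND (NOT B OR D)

Suppose A = true.
Unit clause (D) forces D = true.
Unit clause (E) forces E = true.
Unit clause (NOT C) forces C = false.
Unit clause (F) forces F = true.
No clause remains; B is free.

A=true; B=false; C=false; D=true; E=true; F=true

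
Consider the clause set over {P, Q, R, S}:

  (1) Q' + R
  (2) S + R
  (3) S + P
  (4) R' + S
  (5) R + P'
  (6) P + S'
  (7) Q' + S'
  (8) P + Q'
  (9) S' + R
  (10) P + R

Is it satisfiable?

Try Q = 0.
Try S = 1.
From the singleton clause (P), P = 1.
From the singleton clause (R), R = 1.
This assignment satisfies each clause.
A satisfying assignment: P ↦ 1,  Q ↦ 0,  R ↦ 1,  S ↦ 1.

Satisfiable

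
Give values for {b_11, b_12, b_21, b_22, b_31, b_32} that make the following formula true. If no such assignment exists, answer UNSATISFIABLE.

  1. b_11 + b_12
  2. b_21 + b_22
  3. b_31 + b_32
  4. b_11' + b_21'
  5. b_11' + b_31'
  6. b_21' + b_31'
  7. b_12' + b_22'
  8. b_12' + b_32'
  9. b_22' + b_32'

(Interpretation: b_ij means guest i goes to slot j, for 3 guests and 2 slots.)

UNSATISFIABLE

Suppose b_11 = 1.
(b_21') alone gives b_21 = 0.
(b_22) alone gives b_22 = 1.
(b_31') alone gives b_31 = 0.
(b_32) alone gives b_32 = 1.
That conflicts with the unit clause (b_32').
Undo b_11 and try b_11 = 0.
(b_12) alone gives b_12 = 1.
(b_22') alone gives b_22 = 0.
(b_21) alone gives b_21 = 1.
(b_31') alone gives b_31 = 0.
(b_32) alone gives b_32 = 1.
That conflicts with the unit clause (b_32').
Either choice for b_11 ends in contradiction.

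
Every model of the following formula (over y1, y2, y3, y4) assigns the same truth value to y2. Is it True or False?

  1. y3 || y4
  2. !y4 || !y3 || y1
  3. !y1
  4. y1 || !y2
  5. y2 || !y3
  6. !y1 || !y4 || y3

Suppose y2 = true.
From the singleton clause (!y1), y1 = false.
But (y1) is also a unit clause — contradiction.
So every satisfying assignment has y2 = False.

False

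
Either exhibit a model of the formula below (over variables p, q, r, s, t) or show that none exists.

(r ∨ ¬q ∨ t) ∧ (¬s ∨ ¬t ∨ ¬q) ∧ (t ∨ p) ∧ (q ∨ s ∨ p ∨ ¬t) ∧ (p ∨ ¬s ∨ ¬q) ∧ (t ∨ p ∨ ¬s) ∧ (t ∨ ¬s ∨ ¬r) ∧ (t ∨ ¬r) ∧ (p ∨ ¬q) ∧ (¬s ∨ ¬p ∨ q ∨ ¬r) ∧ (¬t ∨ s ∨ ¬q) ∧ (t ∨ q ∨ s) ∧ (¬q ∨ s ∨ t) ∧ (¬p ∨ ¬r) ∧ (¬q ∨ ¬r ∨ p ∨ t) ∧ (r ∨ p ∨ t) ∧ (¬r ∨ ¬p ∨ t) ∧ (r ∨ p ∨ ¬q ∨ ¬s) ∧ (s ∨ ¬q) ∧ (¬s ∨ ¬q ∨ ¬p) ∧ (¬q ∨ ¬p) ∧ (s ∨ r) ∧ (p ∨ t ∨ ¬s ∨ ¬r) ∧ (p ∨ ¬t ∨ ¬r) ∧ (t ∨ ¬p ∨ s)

Suppose t = True.
Suppose s = True.
Unit clause (¬q) forces q = False.
Suppose p = False.
Unit clause (¬r) forces r = False.
Every clause now holds.

p=False,  q=False,  r=False,  s=True,  t=True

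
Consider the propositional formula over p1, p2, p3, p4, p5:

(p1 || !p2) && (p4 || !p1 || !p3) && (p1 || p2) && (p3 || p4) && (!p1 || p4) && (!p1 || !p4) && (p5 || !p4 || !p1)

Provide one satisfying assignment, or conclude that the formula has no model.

Suppose p1 = true.
Unit clause (p4) forces p4 = true.
Now (!p4) is unsatisfied and unit — conflict.
Backtrack on p1: now try p1 = false.
Unit clause (!p2) forces p2 = false.
Now (p2) is unsatisfied and unit — conflict.
Neither p1 = true nor p1 = false works.

UNSATISFIABLE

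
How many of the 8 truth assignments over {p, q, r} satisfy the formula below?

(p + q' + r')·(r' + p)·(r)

2

There are 2^3 = 8 truth assignments over (p, q, r).
Split on r. With r = 1, the clauses containing r are satisfied and r' drops from the rest; 2 of the 2^2 = 4 assignments to the other variables satisfy what remains.
With r = 0, by the same count on the reduced clause set, 0 assignments work.
(One model: p=T, q=F, r=T.)
Total: 2 + 0 = 2.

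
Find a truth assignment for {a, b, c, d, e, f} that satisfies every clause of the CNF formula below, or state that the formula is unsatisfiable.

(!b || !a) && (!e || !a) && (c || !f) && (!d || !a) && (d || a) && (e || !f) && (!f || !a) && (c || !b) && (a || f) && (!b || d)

a: false, b: true, c: true, d: true, e: true, f: true

Branch on b: set b = true.
Unit clause (!a) forces a = false.
Unit clause (d) forces d = true.
Unit clause (c) forces c = true.
Unit clause (f) forces f = true.
Unit clause (e) forces e = true.
All clauses are satisfied.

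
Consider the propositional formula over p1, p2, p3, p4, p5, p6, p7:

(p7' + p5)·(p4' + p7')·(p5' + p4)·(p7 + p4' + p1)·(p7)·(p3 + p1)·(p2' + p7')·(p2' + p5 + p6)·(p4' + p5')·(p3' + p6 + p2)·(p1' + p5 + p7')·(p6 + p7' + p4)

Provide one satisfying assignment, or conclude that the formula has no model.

The clause (p7) is unit, so p7 = 1.
The clause (p5) is unit, so p5 = 1.
The clause (p4') is unit, so p4 = 0.
But (p4) is also a unit clause — contradiction.

UNSATISFIABLE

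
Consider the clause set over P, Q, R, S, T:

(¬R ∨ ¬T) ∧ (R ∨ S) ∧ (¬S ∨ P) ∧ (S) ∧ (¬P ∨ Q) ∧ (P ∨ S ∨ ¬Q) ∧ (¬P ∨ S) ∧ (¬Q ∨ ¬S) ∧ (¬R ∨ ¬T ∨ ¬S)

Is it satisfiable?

From the singleton clause (S), S = True.
From the singleton clause (P), P = True.
From the singleton clause (Q), Q = True.
That conflicts with the unit clause (¬Q).
No assignment satisfies every clause.

Unsatisfiable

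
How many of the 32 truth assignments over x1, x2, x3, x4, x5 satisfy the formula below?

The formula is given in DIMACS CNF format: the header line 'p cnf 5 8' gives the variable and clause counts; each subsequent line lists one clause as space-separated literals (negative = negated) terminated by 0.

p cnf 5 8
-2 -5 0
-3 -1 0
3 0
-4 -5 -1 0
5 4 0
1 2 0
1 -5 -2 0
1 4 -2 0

There are 2^5 = 32 truth assignments over (x1, x2, x3, x4, x5).
Split on x1. With x1 = True, the clauses containing x1 are satisfied and ¬x1 drops from the rest; 0 of the 2^4 = 16 assignments to the other variables satisfy what remains.
With x1 = False, by the same count on the reduced clause set, 1 assignment works.
(One model: x1=F, x2=T, x3=T, x4=T, x5=F.)
Total: 0 + 1 = 1.

1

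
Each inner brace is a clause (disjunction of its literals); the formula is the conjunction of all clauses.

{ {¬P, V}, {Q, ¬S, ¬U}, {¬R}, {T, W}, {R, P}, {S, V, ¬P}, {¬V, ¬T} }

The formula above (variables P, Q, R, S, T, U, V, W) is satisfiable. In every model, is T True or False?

False

Suppose T = True.
From the singleton clause (¬R), R = False.
From the singleton clause (P), P = True.
From the singleton clause (V), V = True.
That conflicts with the unit clause (¬V).
So every satisfying assignment has T = False.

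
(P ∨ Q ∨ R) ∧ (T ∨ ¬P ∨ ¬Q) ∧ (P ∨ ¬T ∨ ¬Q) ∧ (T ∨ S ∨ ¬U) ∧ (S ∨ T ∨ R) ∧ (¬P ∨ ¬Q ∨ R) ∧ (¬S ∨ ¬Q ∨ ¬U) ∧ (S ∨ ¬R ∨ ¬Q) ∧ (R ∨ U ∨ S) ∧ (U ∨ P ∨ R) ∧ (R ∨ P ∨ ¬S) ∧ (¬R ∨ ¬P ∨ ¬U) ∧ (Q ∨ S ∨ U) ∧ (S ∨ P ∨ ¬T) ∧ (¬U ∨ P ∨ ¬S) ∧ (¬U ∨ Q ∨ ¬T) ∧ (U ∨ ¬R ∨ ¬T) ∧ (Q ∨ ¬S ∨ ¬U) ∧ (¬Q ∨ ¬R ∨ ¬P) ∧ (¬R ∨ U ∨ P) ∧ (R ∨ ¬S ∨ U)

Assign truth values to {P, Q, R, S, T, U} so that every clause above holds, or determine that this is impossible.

Suppose P = True.
Suppose T = False.
(¬Q) alone gives Q = False.
Suppose S = True.
(¬U) alone gives U = False.
(R) alone gives R = True.
All clauses are satisfied.

P ↦ True, Q ↦ False, R ↦ True, S ↦ True, T ↦ False, U ↦ False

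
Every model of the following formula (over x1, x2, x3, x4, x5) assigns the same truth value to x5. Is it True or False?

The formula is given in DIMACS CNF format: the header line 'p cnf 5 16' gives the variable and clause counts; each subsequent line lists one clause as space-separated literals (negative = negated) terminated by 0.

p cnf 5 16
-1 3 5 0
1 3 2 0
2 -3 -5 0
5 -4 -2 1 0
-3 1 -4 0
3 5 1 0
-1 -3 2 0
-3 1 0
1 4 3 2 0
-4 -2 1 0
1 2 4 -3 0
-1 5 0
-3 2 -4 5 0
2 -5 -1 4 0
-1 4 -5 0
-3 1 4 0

True

Suppose x5 = False.
(¬x1) alone gives x1 = False.
(x3) alone gives x3 = True.
But (¬x3) is also a unit clause — contradiction.
So every satisfying assignment has x5 = True.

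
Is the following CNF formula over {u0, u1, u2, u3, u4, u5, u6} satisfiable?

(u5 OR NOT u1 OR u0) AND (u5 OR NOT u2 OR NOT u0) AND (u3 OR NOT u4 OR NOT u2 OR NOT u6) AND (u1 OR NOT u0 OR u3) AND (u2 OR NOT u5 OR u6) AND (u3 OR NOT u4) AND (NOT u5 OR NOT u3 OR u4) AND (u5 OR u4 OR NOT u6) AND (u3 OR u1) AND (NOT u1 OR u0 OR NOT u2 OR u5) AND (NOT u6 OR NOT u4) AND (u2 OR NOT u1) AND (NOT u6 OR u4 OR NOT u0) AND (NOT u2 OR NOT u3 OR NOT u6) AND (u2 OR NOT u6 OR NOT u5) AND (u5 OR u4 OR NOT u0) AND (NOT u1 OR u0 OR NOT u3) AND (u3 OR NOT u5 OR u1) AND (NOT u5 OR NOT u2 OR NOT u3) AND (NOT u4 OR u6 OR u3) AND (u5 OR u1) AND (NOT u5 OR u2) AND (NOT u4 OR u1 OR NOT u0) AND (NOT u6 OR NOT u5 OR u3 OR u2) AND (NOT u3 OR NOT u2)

Yes, satisfiable

Suppose u3 = false.
The clause (NOT u4) is unit, so u4 = false.
The clause (u1) is unit, so u1 = true.
The clause (u2) is unit, so u2 = true.
Suppose u5 = true.
Suppose u6 = false.
All clauses hold; u0 can take either value.
A satisfying assignment: u0: false; u1: true; u2: true; u3: false; u4: false; u5: true; u6: false.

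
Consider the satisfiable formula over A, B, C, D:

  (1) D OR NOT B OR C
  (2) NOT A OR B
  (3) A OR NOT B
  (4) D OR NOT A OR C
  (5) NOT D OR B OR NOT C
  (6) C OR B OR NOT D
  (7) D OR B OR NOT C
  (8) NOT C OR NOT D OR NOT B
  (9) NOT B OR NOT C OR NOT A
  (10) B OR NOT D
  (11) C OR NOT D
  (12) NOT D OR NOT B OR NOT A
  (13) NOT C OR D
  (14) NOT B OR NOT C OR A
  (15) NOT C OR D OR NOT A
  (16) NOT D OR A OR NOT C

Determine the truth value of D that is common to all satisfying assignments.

False

Suppose D = true.
The clause (B) is unit, so B = true.
The clause (A) is unit, so A = true.
That conflicts with the unit clause (NOT A).
So every satisfying assignment has D = False.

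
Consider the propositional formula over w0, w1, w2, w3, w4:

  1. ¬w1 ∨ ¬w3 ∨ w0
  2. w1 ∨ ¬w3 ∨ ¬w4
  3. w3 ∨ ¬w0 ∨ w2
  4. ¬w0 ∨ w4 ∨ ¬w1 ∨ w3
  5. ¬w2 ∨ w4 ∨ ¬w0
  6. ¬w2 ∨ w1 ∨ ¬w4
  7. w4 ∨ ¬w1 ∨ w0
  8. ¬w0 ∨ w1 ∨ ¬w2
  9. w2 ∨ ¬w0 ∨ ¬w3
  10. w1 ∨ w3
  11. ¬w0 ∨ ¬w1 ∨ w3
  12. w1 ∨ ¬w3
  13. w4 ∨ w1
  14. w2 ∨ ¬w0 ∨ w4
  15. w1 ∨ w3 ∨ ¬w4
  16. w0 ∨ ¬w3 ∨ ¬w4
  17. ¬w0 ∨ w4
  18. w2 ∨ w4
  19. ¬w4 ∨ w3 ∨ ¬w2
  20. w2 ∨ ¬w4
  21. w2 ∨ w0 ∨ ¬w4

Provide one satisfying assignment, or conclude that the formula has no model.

Branch on w1: set w1 = True.
Branch on w3: set w3 = True.
The clause (w0) is unit, so w0 = True.
The clause (w2) is unit, so w2 = True.
The clause (w4) is unit, so w4 = True.
This assignment satisfies each clause.

w0=True, w1=True, w2=True, w3=True, w4=True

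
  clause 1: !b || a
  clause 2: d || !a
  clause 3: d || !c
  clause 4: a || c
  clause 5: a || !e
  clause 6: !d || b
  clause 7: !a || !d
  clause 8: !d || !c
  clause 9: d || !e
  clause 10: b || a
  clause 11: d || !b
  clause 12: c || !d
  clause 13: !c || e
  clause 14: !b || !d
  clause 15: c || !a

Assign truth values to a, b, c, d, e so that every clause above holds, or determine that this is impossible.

UNSATISFIABLE

Branch on b: set b = false.
Unit clause (!d) forces d = false.
Unit clause (!a) forces a = false.
But (a) is also a unit clause — contradiction.
So b must be the other value — set b = true.
Unit clause (a) forces a = true.
Unit clause (d) forces d = true.
But (!d) is also a unit clause — contradiction.
Both values of b lead to a conflict.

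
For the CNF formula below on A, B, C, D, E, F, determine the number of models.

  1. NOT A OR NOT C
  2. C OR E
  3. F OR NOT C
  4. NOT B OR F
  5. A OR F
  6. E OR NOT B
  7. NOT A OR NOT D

13

There are 2^6 = 64 truth assignments over (A, B, C, D, E, F).
Split on E. With E = true, the clauses containing E are satisfied and NOT E drops from the rest; 11 of the 2^5 = 32 assignments to the other variables satisfy what remains.
With E = false, by the same count on the reduced clause set, 2 assignments work.
(One model: A=F, B=F, C=F, D=F, E=T, F=T.)
Total: 11 + 2 = 13.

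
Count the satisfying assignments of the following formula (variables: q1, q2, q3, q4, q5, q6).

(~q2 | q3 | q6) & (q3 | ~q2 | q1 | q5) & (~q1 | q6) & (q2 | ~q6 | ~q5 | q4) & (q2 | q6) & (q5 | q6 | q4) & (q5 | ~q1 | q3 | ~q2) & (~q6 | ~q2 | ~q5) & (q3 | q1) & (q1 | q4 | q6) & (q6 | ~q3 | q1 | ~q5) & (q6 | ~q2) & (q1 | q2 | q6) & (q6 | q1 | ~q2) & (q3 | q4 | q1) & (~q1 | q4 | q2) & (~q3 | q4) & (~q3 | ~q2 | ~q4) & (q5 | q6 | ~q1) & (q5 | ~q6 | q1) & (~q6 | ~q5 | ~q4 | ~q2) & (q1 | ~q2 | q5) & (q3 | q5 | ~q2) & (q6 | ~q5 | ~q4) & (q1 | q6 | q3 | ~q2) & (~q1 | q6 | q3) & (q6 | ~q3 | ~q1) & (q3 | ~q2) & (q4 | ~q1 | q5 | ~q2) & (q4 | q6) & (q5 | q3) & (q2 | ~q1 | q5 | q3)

There are 2^6 = 64 truth assignments over (q1, q2, q3, q4, q5, q6).
Split on q3. With q3 = 1, the clauses containing q3 are satisfied and ~q3 drops from the rest; 3 of the 2^5 = 32 assignments to the other variables satisfy what remains.
With q3 = 0, by the same count on the reduced clause set, 1 assignment works.
(One model: q1=F, q2=F, q3=T, q4=T, q5=T, q6=T.)
Total: 3 + 1 = 4.

4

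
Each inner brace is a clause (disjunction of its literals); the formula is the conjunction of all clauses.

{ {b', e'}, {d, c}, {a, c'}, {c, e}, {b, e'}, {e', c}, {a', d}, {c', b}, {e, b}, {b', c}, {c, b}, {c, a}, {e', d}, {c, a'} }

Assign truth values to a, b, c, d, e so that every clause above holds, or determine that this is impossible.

Suppose b = 1.
Unit clause (e') forces e = 0.
Unit clause (c) forces c = 1.
Unit clause (a) forces a = 1.
Unit clause (d) forces d = 1.
All clauses are satisfied.

a: 1; b: 1; c: 1; d: 1; e: 0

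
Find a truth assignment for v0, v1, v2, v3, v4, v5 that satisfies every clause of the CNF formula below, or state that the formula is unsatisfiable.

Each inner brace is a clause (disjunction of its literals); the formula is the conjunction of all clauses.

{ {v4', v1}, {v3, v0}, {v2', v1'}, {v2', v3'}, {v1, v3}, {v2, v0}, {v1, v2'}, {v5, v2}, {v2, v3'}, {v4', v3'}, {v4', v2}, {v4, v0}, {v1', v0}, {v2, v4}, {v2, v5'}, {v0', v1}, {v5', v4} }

UNSATISFIABLE

Case v4 = 0:
From the singleton clause (v0), v0 = 1.
From the singleton clause (v2), v2 = 1.
From the singleton clause (v1'), v1 = 0.
That conflicts with the unit clause (v1).
That branch fails; take v4 = 1 instead.
From the singleton clause (v1), v1 = 1.
From the singleton clause (v2'), v2 = 0.
That conflicts with the unit clause (v2).
Neither v4 = 1 nor v4 = 0 works.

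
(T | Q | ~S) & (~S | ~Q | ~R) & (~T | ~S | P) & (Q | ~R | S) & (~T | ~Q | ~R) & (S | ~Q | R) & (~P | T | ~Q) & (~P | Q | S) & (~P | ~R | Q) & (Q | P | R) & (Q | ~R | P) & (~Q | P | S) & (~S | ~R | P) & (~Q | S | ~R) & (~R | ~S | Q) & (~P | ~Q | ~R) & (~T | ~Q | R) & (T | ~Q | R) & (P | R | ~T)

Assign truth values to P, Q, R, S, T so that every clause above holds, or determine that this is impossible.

Suppose T = 1.
Suppose S = 1.
Unit clause (P) forces P = 1.
Suppose Q = 0.
Unit clause (~R) forces R = 0.
This assignment satisfies each clause.

P ↦ 1, Q ↦ 0, R ↦ 0, S ↦ 1, T ↦ 1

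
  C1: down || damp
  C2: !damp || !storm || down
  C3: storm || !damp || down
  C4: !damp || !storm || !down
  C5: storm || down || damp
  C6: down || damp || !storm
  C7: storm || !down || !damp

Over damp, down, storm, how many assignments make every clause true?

2

There are 2^3 = 8 truth assignments over (damp, down, storm).
Check each against the 7 clauses (columns in the order damp, down, storm):
  F F F  ✗ fails (down || damp)
  F F T  ✗ fails (down || damp)
  F T F  ✓ satisfies all
  F T T  ✓ satisfies all
  T F F  ✗ fails (storm || !damp || down)
  T F T  ✗ fails (!damp || !storm || down)
  T T F  ✗ fails (storm || !down || !damp)
  T T T  ✗ fails (!damp || !storm || !down)
2 of the 8 rows are models.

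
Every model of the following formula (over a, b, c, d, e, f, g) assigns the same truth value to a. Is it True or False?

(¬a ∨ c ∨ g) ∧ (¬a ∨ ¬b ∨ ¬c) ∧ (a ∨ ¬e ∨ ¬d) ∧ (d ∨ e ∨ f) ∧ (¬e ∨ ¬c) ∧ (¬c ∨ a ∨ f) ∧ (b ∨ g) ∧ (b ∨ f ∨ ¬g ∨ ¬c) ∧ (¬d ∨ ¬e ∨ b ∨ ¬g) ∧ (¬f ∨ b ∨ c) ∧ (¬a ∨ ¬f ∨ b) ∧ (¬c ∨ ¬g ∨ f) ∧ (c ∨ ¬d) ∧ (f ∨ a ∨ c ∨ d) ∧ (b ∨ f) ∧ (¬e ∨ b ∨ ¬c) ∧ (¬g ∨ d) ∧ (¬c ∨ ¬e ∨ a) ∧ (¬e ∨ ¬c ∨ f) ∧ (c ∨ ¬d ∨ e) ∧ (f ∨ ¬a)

False

Suppose a = True.
(f) alone gives f = True.
(b) alone gives b = True.
(¬c) alone gives c = False.
(g) alone gives g = True.
(¬d) alone gives d = False.
Now (d) is unsatisfied and unit — conflict.
So every satisfying assignment has a = False.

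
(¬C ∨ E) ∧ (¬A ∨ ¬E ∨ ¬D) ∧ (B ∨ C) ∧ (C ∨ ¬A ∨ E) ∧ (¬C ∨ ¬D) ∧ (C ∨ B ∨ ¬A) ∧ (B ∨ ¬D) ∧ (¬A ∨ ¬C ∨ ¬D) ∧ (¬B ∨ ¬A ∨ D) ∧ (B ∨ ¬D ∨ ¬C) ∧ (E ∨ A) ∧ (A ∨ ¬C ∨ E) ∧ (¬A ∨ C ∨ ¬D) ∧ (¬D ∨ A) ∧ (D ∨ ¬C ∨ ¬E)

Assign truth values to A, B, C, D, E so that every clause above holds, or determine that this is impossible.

A ↦ False, B ↦ True, C ↦ False, D ↦ False, E ↦ True

Suppose C = False.
The clause (B) is unit, so B = True.
Suppose A = False.
The clause (E) is unit, so E = True.
The clause (¬D) is unit, so D = False.
All clauses are satisfied.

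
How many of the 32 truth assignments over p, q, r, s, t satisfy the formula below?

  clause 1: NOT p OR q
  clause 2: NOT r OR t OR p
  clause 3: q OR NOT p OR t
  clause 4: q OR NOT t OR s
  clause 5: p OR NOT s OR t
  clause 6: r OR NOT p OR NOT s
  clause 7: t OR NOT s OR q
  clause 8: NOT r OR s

There are 2^5 = 32 truth assignments over (p, q, r, s, t).
Split on p. With p = true, the clauses containing p are satisfied and NOT p drops from the rest; 4 of the 2^4 = 16 assignments to the other variables satisfy what remains.
With p = false, by the same count on the reduced clause set, 7 assignments work.
Total: 4 + 7 = 11.

11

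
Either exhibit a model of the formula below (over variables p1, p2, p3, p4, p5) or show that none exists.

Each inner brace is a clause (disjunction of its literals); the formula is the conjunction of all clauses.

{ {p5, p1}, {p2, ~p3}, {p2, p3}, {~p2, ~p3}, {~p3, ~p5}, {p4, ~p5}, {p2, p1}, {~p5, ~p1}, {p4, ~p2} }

p1=1; p2=1; p3=0; p4=1; p5=0

Case p5 = 0:
The clause (p1) is unit, so p1 = 1.
Case p2 = 1:
The clause (~p3) is unit, so p3 = 0.
The clause (p4) is unit, so p4 = 1.
This assignment satisfies each clause.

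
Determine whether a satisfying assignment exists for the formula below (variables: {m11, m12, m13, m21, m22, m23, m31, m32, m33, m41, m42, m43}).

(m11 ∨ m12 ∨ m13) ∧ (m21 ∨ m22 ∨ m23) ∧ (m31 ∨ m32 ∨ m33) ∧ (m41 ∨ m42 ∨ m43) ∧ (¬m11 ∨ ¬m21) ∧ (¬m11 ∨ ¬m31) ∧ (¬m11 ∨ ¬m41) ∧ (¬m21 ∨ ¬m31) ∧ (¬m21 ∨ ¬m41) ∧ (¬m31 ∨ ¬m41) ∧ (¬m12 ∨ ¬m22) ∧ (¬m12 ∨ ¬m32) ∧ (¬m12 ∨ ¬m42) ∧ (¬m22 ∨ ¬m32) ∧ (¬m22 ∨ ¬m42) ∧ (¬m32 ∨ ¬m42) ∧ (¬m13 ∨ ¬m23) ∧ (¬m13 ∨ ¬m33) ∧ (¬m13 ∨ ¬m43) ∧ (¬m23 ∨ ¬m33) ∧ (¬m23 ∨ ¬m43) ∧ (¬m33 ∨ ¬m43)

Try m11 = False.
Try m12 = True.
The clause (¬m22) is unit, so m22 = False.
The clause (¬m32) is unit, so m32 = False.
The clause (¬m42) is unit, so m42 = False.
Try m21 = True.
The clause (¬m31) is unit, so m31 = False.
The clause (m33) is unit, so m33 = True.
The clause (¬m41) is unit, so m41 = False.
The clause (m43) is unit, so m43 = True.
That conflicts with the unit clause (¬m43).
Backtrack on m21: now try m21 = False.
The clause (m23) is unit, so m23 = True.
The clause (¬m13) is unit, so m13 = False.
The clause (¬m33) is unit, so m33 = False.
The clause (m31) is unit, so m31 = True.
The clause (¬m41) is unit, so m41 = False.
The clause (m43) is unit, so m43 = True.
That conflicts with the unit clause (¬m43).
Both values of m21 lead to a conflict.
Backtrack on m12: now try m12 = False.
The clause (m13) is unit, so m13 = True.
The clause (¬m23) is unit, so m23 = False.
The clause (¬m33) is unit, so m33 = False.
The clause (¬m43) is unit, so m43 = False.
Try m21 = True.
The clause (¬m31) is unit, so m31 = False.
The clause (m32) is unit, so m32 = True.
The clause (¬m41) is unit, so m41 = False.
The clause (m42) is unit, so m42 = True.
That conflicts with the unit clause (¬m42).
Backtrack on m21: now try m21 = False.
The clause (m22) is unit, so m22 = True.
The clause (¬m32) is unit, so m32 = False.
The clause (m31) is unit, so m31 = True.
The clause (¬m41) is unit, so m41 = False.
The clause (m42) is unit, so m42 = True.
That conflicts with the unit clause (¬m42).
Both values of m21 lead to a conflict.
Both values of m12 lead to a conflict.
Backtrack on m11: now try m11 = True.
The clause (¬m21) is unit, so m21 = False.
The clause (¬m31) is unit, so m31 = False.
The clause (¬m41) is unit, so m41 = False.
Try m22 = True.
The clause (¬m12) is unit, so m12 = False.
The clause (¬m32) is unit, so m32 = False.
The clause (m33) is unit, so m33 = True.
The clause (¬m42) is unit, so m42 = False.
The clause (m43) is unit, so m43 = True.
That conflicts with the unit clause (¬m43).
Backtrack on m22: now try m22 = False.
The clause (m23) is unit, so m23 = True.
The clause (¬m13) is unit, so m13 = False.
The clause (¬m33) is unit, so m33 = False.
The clause (m32) is unit, so m32 = True.
The clause (¬m12) is unit, so m12 = False.
The clause (¬m42) is unit, so m42 = False.
The clause (m43) is unit, so m43 = True.
That conflicts with the unit clause (¬m43).
Both values of m22 lead to a conflict.
Both values of m11 lead to a conflict.
No assignment satisfies every clause.

Unsatisfiable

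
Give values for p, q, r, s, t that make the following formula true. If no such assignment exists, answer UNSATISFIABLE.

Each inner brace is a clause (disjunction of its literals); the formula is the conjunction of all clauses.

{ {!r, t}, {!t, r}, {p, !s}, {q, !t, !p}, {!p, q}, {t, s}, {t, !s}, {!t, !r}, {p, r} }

UNSATISFIABLE

Suppose r = false.
From the singleton clause (!t), t = false.
From the singleton clause (s), s = true.
That conflicts with the unit clause (!s).
That branch fails; take r = true instead.
From the singleton clause (t), t = true.
That conflicts with the unit clause (!t).
Either choice for r ends in contradiction.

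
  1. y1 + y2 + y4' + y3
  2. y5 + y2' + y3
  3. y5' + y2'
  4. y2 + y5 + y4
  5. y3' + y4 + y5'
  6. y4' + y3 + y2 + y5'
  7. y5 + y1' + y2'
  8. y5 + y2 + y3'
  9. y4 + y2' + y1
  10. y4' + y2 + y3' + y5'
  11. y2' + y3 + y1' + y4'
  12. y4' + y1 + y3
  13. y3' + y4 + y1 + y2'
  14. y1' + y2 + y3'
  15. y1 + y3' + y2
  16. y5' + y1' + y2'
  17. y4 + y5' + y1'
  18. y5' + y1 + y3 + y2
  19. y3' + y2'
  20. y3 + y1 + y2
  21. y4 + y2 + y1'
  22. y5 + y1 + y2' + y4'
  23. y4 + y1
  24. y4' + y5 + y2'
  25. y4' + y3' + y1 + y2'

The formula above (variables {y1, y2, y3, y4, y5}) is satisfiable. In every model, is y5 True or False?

Suppose y5 = 1.
The clause (y2') is unit, so y2 = 0.
Branch on y3: set y3 = 0.
The clause (y4') is unit, so y4 = 0.
The clause (y1') is unit, so y1 = 0.
Now (y1) is unsatisfied and unit — conflict.
Undo y3 and try y3 = 1.
The clause (y4) is unit, so y4 = 1.
Now (y4') is unsatisfied and unit — conflict.
Either choice for y3 ends in contradiction.
So every satisfying assignment has y5 = False.

False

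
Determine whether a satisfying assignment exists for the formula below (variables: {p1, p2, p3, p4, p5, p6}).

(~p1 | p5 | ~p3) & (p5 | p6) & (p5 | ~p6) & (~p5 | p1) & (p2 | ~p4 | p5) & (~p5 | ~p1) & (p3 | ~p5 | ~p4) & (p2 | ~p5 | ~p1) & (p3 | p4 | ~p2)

No

Try p5 = 1.
The clause (p1) is unit, so p1 = 1.
That conflicts with the unit clause (~p1).
So p5 must be the other value — set p5 = 0.
The clause (p6) is unit, so p6 = 1.
That conflicts with the unit clause (~p6).
Both values of p5 lead to a conflict.
No assignment satisfies every clause.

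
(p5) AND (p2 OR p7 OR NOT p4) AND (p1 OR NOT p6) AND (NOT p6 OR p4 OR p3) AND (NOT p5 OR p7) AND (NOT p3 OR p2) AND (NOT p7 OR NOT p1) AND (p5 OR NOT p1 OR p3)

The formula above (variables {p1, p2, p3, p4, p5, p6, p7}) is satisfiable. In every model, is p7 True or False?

Suppose p7 = false.
The clause (p5) is unit, so p5 = true.
But (NOT p5) is also a unit clause — contradiction.
So every satisfying assignment has p7 = True.

True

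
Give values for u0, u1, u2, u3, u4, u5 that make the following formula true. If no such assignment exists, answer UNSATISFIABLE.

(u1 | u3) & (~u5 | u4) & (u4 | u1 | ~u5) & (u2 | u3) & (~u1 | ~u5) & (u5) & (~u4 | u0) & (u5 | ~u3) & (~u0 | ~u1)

u0: 1,  u1: 0,  u2: 1,  u3: 1,  u4: 1,  u5: 1

The clause (u5) is unit, so u5 = 1.
The clause (u4) is unit, so u4 = 1.
The clause (~u1) is unit, so u1 = 0.
The clause (u3) is unit, so u3 = 1.
The clause (u0) is unit, so u0 = 1.
All clauses hold; u2 can take either value.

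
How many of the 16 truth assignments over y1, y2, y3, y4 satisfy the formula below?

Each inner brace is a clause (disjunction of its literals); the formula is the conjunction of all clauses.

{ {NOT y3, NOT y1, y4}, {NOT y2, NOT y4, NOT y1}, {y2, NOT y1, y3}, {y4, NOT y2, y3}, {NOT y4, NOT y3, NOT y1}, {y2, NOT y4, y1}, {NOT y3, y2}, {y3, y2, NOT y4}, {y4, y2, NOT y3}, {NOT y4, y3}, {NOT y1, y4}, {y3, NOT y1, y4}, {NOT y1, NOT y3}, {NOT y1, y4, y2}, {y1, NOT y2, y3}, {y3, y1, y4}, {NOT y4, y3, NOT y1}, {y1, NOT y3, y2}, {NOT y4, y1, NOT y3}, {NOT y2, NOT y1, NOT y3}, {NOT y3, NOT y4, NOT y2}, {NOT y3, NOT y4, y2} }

1

There are 2^4 = 16 truth assignments over (y1, y2, y3, y4).
Check each against the 22 clauses (columns in the order y1, y2, y3, y4):
  F F F F  ✗ fails (y3 OR y1 OR y4)
  F F F T  ✗ fails (y2 OR NOT y4 OR y1)
  F F T F  ✗ fails (NOT y3 OR y2)
  F F T T  ✗ fails (y2 OR NOT y4 OR y1)
  F T F F  ✗ fails (y4 OR NOT y2 OR y3)
  F T F T  ✗ fails (NOT y4 OR y3)
  F T T F  ✓ satisfies all
  F T T T  ✗ fails (NOT y4 OR y1 OR NOT y3)
  T F F F  ✗ fails (y2 OR NOT y1 OR y3)
  T F F T  ✗ fails (y2 OR NOT y1 OR y3)
  T F T F  ✗ fails (NOT y3 OR NOT y1 OR y4)
  T F T T  ✗ fails (NOT y4 OR NOT y3 OR NOT y1)
  T T F F  ✗ fails (y4 OR NOT y2 OR y3)
  T T F T  ✗ fails (NOT y2 OR NOT y4 OR NOT y1)
  T T T F  ✗ fails (NOT y3 OR NOT y1 OR y4)
  T T T T  ✗ fails (NOT y2 OR NOT y4 OR NOT y1)
1 of the 16 rows is a model.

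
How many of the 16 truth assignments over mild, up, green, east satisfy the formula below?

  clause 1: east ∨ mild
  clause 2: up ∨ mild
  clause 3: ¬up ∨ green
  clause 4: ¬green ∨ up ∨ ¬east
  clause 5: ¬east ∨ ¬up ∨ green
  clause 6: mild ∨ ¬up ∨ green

6

There are 2^4 = 16 truth assignments over (mild, up, green, east).
Check each against the 6 clauses (columns in the order mild, up, green, east):
  F F F F  ✗ fails (east ∨ mild)
  F F F T  ✗ fails (up ∨ mild)
  F F T F  ✗ fails (east ∨ mild)
  F F T T  ✗ fails (up ∨ mild)
  F T F F  ✗ fails (east ∨ mild)
  F T F T  ✗ fails (¬up ∨ green)
  F T T F  ✗ fails (east ∨ mild)
  F T T T  ✓ satisfies all
  T F F F  ✓ satisfies all
  T F F T  ✓ satisfies all
  T F T F  ✓ satisfies all
  T F T T  ✗ fails (¬green ∨ up ∨ ¬east)
  T T F F  ✗ fails (¬up ∨ green)
  T T F T  ✗ fails (¬up ∨ green)
  T T T F  ✓ satisfies all
  T T T T  ✓ satisfies all
6 of the 16 rows are models.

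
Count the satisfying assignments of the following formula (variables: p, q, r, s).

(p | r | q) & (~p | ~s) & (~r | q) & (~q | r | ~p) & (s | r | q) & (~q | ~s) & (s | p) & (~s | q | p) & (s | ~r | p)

There are 2^4 = 16 truth assignments over (p, q, r, s).
Split on s. With s = 1, the clauses containing s are satisfied and ~s drops from the rest; 0 of the 2^3 = 8 assignments to the other variables satisfy what remains.
With s = 0, by the same count on the reduced clause set, 1 assignment works.
(One model: p=T, q=T, r=T, s=F.)
Total: 0 + 1 = 1.

1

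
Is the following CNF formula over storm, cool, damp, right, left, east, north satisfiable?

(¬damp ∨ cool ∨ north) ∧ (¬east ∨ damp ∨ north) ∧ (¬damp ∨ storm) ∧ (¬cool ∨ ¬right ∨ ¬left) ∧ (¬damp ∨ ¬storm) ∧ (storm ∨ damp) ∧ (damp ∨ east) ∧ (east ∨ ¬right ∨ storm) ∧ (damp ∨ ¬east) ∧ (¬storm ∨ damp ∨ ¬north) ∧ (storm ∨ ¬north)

No

Branch on damp: set damp = False.
From the singleton clause (storm), storm = True.
From the singleton clause (east), east = True.
But (¬east) is also a unit clause — contradiction.
That branch fails; take damp = True instead.
From the singleton clause (storm), storm = True.
But (¬storm) is also a unit clause — contradiction.
Neither damp = True nor damp = False works.
No assignment satisfies every clause.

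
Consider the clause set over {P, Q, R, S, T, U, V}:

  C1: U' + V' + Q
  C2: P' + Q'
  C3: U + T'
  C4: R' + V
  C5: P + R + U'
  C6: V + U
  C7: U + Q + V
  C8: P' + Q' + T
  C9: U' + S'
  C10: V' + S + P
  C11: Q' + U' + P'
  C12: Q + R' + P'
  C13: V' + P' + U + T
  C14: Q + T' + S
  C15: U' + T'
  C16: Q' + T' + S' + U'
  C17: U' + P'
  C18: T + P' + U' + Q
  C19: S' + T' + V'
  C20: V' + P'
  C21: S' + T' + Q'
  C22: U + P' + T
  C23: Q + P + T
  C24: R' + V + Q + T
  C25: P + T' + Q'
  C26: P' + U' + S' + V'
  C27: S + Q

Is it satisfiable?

Case P = 0:
Case U = 0:
The clause (T') is unit, so T = 0.
The clause (V) is unit, so V = 1.
The clause (S) is unit, so S = 1.
The clause (Q) is unit, so Q = 1.
Every clause is now satisfied; R is unconstrained.
A satisfying assignment: P ↦ 0; Q ↦ 1; R ↦ 1; S ↦ 1; T ↦ 0; U ↦ 0; V ↦ 1.

Yes, satisfiable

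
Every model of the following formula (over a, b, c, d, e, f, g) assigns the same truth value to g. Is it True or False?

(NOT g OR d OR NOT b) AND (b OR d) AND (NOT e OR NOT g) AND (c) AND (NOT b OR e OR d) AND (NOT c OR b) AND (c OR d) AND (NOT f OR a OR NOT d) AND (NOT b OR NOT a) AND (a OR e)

Suppose g = true.
Unit clause (NOT e) forces e = false.
Unit clause (c) forces c = true.
Unit clause (b) forces b = true.
Unit clause (d) forces d = true.
Unit clause (NOT a) forces a = false.
But (a) is also a unit clause — contradiction.
So every satisfying assignment has g = False.

False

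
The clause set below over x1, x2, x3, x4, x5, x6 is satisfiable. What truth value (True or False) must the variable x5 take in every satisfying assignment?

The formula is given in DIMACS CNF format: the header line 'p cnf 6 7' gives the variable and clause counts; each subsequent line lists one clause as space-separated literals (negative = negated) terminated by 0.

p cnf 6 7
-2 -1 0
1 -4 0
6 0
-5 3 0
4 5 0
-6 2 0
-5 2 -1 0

True

Suppose x5 = False.
Unit clause (x6) forces x6 = True.
Unit clause (x4) forces x4 = True.
Unit clause (x1) forces x1 = True.
Unit clause (¬x2) forces x2 = False.
But (x2) is also a unit clause — contradiction.
So every satisfying assignment has x5 = True.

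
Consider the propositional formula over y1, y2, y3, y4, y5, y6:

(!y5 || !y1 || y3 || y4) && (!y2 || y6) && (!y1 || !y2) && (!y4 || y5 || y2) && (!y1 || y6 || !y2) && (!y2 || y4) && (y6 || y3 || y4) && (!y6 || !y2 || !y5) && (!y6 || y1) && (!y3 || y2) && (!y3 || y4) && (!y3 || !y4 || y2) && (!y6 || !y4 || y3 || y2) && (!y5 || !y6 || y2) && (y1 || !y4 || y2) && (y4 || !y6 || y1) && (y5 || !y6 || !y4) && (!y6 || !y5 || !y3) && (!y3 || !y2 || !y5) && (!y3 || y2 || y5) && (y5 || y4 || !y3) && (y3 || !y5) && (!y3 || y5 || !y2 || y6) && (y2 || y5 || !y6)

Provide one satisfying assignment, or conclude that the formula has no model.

UNSATISFIABLE

Branch on y2: set y2 = false.
(!y3) alone gives y3 = false.
(!y5) alone gives y5 = false.
(!y4) alone gives y4 = false.
(y6) alone gives y6 = true.
That conflicts with the unit clause (!y6).
That branch fails; take y2 = true instead.
(y6) alone gives y6 = true.
(!y1) alone gives y1 = false.
That conflicts with the unit clause (y1).
Either choice for y2 ends in contradiction.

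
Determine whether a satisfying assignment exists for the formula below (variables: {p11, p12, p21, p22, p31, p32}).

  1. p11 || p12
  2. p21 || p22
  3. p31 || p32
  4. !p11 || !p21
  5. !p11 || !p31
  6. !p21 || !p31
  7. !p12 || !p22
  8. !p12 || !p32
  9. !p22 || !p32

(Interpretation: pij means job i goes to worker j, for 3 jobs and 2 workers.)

No

Suppose p11 = true.
(!p21) alone gives p21 = false.
(p22) alone gives p22 = true.
(!p31) alone gives p31 = false.
(p32) alone gives p32 = true.
Now (!p32) is unsatisfied and unit — conflict.
That branch fails; take p11 = false instead.
(p12) alone gives p12 = true.
(!p22) alone gives p22 = false.
(p21) alone gives p21 = true.
(!p31) alone gives p31 = false.
(p32) alone gives p32 = true.
Now (!p32) is unsatisfied and unit — conflict.
Either choice for p11 ends in contradiction.
No assignment satisfies every clause.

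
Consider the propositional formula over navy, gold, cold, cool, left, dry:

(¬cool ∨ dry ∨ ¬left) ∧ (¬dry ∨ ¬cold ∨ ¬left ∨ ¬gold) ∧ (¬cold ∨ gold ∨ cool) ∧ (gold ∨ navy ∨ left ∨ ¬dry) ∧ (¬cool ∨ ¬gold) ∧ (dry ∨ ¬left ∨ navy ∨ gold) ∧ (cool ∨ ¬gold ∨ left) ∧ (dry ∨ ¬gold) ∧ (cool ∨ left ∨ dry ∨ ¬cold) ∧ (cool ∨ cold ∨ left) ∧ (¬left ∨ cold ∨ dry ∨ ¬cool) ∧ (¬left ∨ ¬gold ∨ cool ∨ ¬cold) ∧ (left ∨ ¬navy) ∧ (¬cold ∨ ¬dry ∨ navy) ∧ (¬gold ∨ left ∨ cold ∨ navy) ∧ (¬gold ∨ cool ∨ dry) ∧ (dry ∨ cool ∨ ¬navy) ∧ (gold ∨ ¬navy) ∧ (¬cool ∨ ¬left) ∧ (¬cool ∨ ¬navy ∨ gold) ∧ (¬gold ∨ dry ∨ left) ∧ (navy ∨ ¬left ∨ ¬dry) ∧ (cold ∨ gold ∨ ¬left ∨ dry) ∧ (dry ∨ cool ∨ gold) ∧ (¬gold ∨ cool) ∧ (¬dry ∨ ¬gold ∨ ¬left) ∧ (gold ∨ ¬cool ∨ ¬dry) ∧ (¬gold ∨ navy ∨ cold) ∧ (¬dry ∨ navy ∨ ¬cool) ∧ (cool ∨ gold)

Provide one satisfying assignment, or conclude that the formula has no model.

Case cool = True:
Unit clause (¬gold) forces gold = False.
Unit clause (¬navy) forces navy = False.
Unit clause (¬left) forces left = False.
Unit clause (¬dry) forces dry = False.
No clause remains; cold is free.

navy ↦ False; gold ↦ False; cold ↦ True; cool ↦ True; left ↦ False; dry ↦ False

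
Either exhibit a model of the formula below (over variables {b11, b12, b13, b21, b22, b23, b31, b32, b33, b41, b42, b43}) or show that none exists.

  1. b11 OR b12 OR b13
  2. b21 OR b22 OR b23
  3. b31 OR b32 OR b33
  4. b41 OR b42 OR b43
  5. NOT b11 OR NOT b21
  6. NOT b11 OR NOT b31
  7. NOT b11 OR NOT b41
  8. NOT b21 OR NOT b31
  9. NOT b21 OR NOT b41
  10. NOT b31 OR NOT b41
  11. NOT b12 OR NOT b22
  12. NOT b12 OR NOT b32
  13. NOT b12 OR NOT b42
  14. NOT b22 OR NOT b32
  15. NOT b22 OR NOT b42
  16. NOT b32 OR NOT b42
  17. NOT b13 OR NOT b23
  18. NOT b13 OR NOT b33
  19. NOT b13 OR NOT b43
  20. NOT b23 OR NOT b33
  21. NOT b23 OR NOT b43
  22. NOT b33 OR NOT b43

Suppose b11 = false.
Suppose b12 = true.
(NOT b22) alone gives b22 = false.
(NOT b32) alone gives b32 = false.
(NOT b42) alone gives b42 = false.
Suppose b21 = true.
(NOT b31) alone gives b31 = false.
(b33) alone gives b33 = true.
(NOT b41) alone gives b41 = false.
(b43) alone gives b43 = true.
That conflicts with the unit clause (NOT b43).
Undo b21 and try b21 = false.
(b23) alone gives b23 = true.
(NOT b13) alone gives b13 = false.
(NOT b33) alone gives b33 = false.
(b31) alone gives b31 = true.
(NOT b41) alone gives b41 = false.
(b43) alone gives b43 = true.
That conflicts with the unit clause (NOT b43).
Neither b21 = true nor b21 = false works.
Undo b12 and try b12 = false.
(b13) alone gives b13 = true.
(NOT b23) alone gives b23 = false.
(NOT b33) alone gives b33 = false.
(NOT b43) alone gives b43 = false.
Suppose b21 = true.
(NOT b31) alone gives b31 = false.
(b32) alone gives b32 = true.
(NOT b41) alone gives b41 = false.
(b42) alone gives b42 = true.
That conflicts with the unit clause (NOT b42).
Undo b21 and try b21 = false.
(b22) alone gives b22 = true.
(NOT b32) alone gives b32 = false.
(b31) alone gives b31 = true.
(NOT b41) alone gives b41 = false.
(b42) alone gives b42 = true.
That conflicts with the unit clause (NOT b42).
Neither b21 = true nor b21 = false works.
Neither b12 = true nor b12 = false works.
Undo b11 and try b11 = true.
(NOT b21) alone gives b21 = false.
(NOT b31) alone gives b31 = false.
(NOT b41) alone gives b41 = false.
Suppose b22 = true.
(NOT b12) alone gives b12 = false.
(NOT b32) alone gives b32 = false.
(b33) alone gives b33 = true.
(NOT b42) alone gives b42 = false.
(b43) alone gives b43 = true.
That conflicts with the unit clause (NOT b43).
Undo b22 and try b22 = false.
(b23) alone gives b23 = true.
(NOT b13) alone gives b13 = false.
(NOT b33) alone gives b33 = false.
(b32) alone gives b32 = true.
(NOT b12) alone gives b12 = false.
(NOT b42) alone gives b42 = false.
(b43) alone gives b43 = true.
That conflicts with the unit clause (NOT b43).
Neither b22 = true nor b22 = false works.
Neither b11 = true nor b11 = false works.

UNSATISFIABLE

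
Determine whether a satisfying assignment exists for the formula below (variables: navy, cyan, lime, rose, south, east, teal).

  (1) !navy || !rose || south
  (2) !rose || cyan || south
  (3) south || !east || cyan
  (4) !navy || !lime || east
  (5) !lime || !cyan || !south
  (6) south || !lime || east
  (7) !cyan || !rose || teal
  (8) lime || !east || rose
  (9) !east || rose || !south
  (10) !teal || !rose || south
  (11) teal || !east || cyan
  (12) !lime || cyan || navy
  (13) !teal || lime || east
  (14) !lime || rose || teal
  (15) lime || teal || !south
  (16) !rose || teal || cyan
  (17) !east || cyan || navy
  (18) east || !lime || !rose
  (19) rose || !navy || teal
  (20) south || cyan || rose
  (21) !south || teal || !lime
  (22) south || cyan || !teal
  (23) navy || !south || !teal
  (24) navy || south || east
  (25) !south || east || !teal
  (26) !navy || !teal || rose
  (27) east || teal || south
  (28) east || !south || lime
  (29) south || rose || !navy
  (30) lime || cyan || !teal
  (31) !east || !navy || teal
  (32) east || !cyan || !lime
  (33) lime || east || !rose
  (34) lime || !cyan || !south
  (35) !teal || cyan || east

Branch on navy: set navy = true.
Branch on rose: set rose = true.
The clause (south) is unit, so south = true.
Branch on lime: set lime = true.
The clause (east) is unit, so east = true.
The clause (!cyan) is unit, so cyan = false.
The clause (teal) is unit, so teal = true.
Every clause now holds.
A satisfying assignment: navy: true,  cyan: false,  lime: true,  rose: true,  south: true,  east: true,  teal: true.

Yes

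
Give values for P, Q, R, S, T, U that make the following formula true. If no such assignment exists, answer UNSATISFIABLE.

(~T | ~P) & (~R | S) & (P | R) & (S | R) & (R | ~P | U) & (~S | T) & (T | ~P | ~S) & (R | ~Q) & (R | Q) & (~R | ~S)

UNSATISFIABLE

Suppose T = 0.
The clause (~S) is unit, so S = 0.
The clause (~R) is unit, so R = 0.
That conflicts with the unit clause (R).
Backtrack on T: now try T = 1.
The clause (~P) is unit, so P = 0.
The clause (R) is unit, so R = 1.
The clause (S) is unit, so S = 1.
That conflicts with the unit clause (~S).
Neither T = 1 nor T = 0 works.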